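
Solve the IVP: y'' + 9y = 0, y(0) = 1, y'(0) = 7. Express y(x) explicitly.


Characteristic roots of r² + 9 = 0 are ±3i, so y = C₁cos(3x) + C₂sin(3x).
Apply y(0) = 1: C₁ = 1. Differentiate and apply y'(0) = 7: 3·C₂ = 7, so C₂ = 7/3.
Particular solution: y = cos(3x) + (7/3)sin(3x).


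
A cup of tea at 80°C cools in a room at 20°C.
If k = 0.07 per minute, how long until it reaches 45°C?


From T(t) = T_a + (T₀ - T_a)e^(-kt), set T(t) = 45:
(45 - 20) / (80 - 20) = e^(-0.07t), so t = -ln(0.417)/0.07 ≈ 12.5 minutes.


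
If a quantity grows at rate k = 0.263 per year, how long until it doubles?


Exponential growth: P(t) = P₀ e^(0.263t). Set P(t)/P₀ = 2: e^(0.263t) = 2.
Solve: t = ln(2)/0.263 ≈ 2.64 years.


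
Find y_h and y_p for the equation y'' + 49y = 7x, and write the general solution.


Homogeneous: r² + 49 = 0 ⇒ r = ±7i, y_h = C₁cos(7x) + C₂sin(7x).
Polynomial forcing; try y_p = Ax + B. Then y_p'' + 49 y_p = 49(Ax + B) = 7x, so B = 0 and A = 1/7.
General solution: y = C₁cos(7x) + C₂sin(7x) + (1/7)x.


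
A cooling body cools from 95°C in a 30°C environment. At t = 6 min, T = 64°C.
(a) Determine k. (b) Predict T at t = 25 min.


Newton's law: T(t) = T_a + (T₀ - T_a)e^(-kt).
(a) Use T(6) = 64: (64 - 30)/(95 - 30) = e^(-k·6), so k = -ln(0.523)/6 ≈ 0.1080.
(b) Apply k to t = 25: T(25) = 30 + (65)e^(-2.700) ≈ 34.4°C.


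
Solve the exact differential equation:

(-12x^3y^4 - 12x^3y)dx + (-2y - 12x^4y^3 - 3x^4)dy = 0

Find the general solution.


Check exactness: ∂M/∂y = -48x^3y^3 - 12x^3 and ∂N/∂x = -48x^3y^3 - 12x^3; equal, so the equation is exact.
Integrate M with respect to x (treating y as constant): ∫M dx = -3x^4y^4 - 3x^4y + h(y).
Differentiate w.r.t. y and set equal to N: the x-dependent terms already match, leaving h'(y) = -2y. Integrate: h(y) = -y^2.
So F(x,y) = -y^2 - 3x^4y^4 - 3x^4y.
General solution: -y^2 - 3x^4y^4 - 3x^4y = C.


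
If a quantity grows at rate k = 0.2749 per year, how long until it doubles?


Exponential growth: P(t) = P₀ e^(0.2749t). Set P(t)/P₀ = 2: e^(0.2749t) = 2.
Solve: t = ln(2)/0.2749 ≈ 2.52 years.


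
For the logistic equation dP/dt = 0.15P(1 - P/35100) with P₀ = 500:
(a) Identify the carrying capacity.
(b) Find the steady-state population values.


Logistic ODE dP/dt = 0.15P(1 - P/35100) has equilibria where dP/dt = 0, i.e. P = 0 or P = 35100.
The coefficient (1 - P/K) = 0 when P = K, identifying K = 35100 as the carrying capacity.
(a) K = 35100; (b) equilibria P = 0 and P = 35100.


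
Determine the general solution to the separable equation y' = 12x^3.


Integrate both sides with respect to x: y = ∫ 12x^3 dx = 3x^4 + C.


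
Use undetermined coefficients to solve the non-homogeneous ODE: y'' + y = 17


Homogeneous part: r² + 1 = 0 ⇒ r = ±1i, so y_h = C₁cos(x) + C₂sin(x).
Try constant y_p = A; plug in: 1A = 17 ⇒ A = 17.
General solution: y = C₁cos(x) + C₂sin(x) + 17.


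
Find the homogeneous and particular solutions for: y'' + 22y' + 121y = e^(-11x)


Characteristic polynomial (r + 11)² = 0; repeated root r = -11.
y_h = (C₁ + C₂x)e^(-11x). Forcing matches the repeated root (resonance), so try y_p = Ax² e^(-11x).
Substitute and solve for A: 2A = 1, so A = 1/2.
General solution: y = (C₁ + C₂x + (1/2)x²)e^(-11x).


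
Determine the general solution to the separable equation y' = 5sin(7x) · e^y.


Separate: e^(-y) dy = 5sin(7x) dx.
Integrate: -e^(-y) = -(5/7)cos(7x) + C₀.
Rearrange: e^(-y) = (5/7)cos(7x) + C.


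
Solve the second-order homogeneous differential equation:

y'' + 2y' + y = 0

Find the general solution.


Characteristic equation: r² + 2r + 1 = 0, i.e. (r + 1)² = 0.
Repeated root r = -1; include an x factor for the second linearly independent solution.
General solution: y = (C₁ + C₂x)e^(-x).


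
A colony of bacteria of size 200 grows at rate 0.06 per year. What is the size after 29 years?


The ODE dP/dt = 0.06P has solution P(t) = P(0)e^(0.06t).
Substitute P(0) = 200 and t = 29: P(29) = 200 e^(1.74) ≈ 1139.


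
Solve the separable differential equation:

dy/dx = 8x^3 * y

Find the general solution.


Separate variables: dy/y = 8x^3 dx.
Integrate: ln|y| = 2x^4 + C₀.
Exponentiate: y = Ce^(2x^4).


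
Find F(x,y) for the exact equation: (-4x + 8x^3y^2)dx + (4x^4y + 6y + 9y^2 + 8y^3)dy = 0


Check exactness: ∂M/∂y = 16x^3y and ∂N/∂x = 16x^3y; equal, so the equation is exact.
Integrate M with respect to x (treating y as constant): ∫M dx = -2x^2 + 2x^4y^2 + h(y).
Differentiate w.r.t. y and set equal to N: the x-dependent terms already match, leaving h'(y) = 6y + 9y^2 + 8y^3. Integrate: h(y) = 3y^2 + 3y^3 + 2y^4.
So F(x,y) = -2x^2 + 2x^4y^2 + 3y^2 + 3y^3 + 2y^4.
General solution: -2x^2 + 2x^4y^2 + 3y^2 + 3y^3 + 2y^4 = C.


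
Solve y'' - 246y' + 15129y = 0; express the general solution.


Characteristic equation: r² - 246r + 15129 = 0, i.e. (r - 123)² = 0.
Repeated root r = 123; include an x factor for the second linearly independent solution.
General solution: y = (C₁ + C₂x)e^(123x).


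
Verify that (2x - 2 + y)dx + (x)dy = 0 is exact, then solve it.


Check exactness: ∂M/∂y = 1 and ∂N/∂x = 1; equal, so the equation is exact.
Integrate M with respect to x (treating y as constant): ∫M dx = x^2 - 2x + xy + h(y).
Differentiate w.r.t. y and set equal to N: all terms match, so h'(y) = 0 and h is a constant absorbed into C.
General solution: x^2 - 2x + xy = C.


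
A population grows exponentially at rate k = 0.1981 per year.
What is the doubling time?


Exponential growth: P(t) = P₀ e^(0.1981t). Set P(t)/P₀ = 2: e^(0.1981t) = 2.
Solve: t = ln(2)/0.1981 ≈ 3.50 years.


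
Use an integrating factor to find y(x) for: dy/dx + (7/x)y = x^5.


P(x) = 7/x ⇒ μ = x^7.
(x^7 y)' = x^12 ⇒ x^7 y = x^13/(13) + C.
Solve for y: y = (1/13)x^6 + C/x^7.


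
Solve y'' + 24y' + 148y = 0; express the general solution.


Characteristic equation: r² + 24r + 148 = 0.
Discriminant is negative; roots r = -12 ± 2i (complex conjugate pair).
General solution uses e^(α x)(C₁ cos(β x) + C₂ sin(β x)): y = e^(-12x)(C₁cos(2x) + C₂sin(2x)).


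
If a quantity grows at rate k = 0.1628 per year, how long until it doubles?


Exponential growth: P(t) = P₀ e^(0.1628t). Set P(t)/P₀ = 2: e^(0.1628t) = 2.
Solve: t = ln(2)/0.1628 ≈ 4.26 years.


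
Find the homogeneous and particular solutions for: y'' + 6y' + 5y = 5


Characteristic roots of r² + 6r + 5 = 0 are -5, -1.
y_h = C₁e^(-5x) + C₂e^(-x).
Constant forcing; try y_p = A. Then 5A = 5 ⇒ A = 1.
General solution: y = C₁e^(-5x) + C₂e^(-x) + 1.


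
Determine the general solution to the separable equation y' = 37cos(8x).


g(y) = 1, so integrate directly: y = ∫ 37cos(8x) dx = (37/8)sin(8x) + C.


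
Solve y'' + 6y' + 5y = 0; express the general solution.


Characteristic equation: r² + 6r + 5 = 0.
Factor: (r + 5)(r + 1) = 0 ⇒ r = -5, -1 (distinct real).
General solution: y = C₁e^(-5x) + C₂e^(-x).


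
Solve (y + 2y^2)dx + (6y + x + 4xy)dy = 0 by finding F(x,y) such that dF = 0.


Check exactness: ∂M/∂y = 1 + 4y and ∂N/∂x = 1 + 4y; equal, so the equation is exact.
Integrate M with respect to x (treating y as constant): ∫M dx = xy + 2xy^2 + h(y).
Differentiate w.r.t. y and set equal to N: the x-dependent terms already match, leaving h'(y) = 6y. Integrate: h(y) = 3y^2.
So F(x,y) = 3y^2 + xy + 2xy^2.
General solution: 3y^2 + xy + 2xy^2 = C.


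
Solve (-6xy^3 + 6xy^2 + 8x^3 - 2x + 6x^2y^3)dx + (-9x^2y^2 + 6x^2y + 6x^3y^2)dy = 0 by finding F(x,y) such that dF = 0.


Check exactness: ∂M/∂y = -18xy^2 + 12xy + 18x^2y^2 and ∂N/∂x = -18xy^2 + 12xy + 18x^2y^2; equal, so the equation is exact.
Integrate M with respect to x (treating y as constant): ∫M dx = -3x^2y^3 + 3x^2y^2 + 2x^4 - x^2 + 2x^3y^3 + h(y).
Differentiate w.r.t. y and set equal to N: all terms match, so h'(y) = 0 and h is a constant absorbed into C.
General solution: -3x^2y^3 + 3x^2y^2 + 2x^4 - x^2 + 2x^3y^3 = C.


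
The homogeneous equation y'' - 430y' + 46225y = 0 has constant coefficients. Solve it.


Characteristic equation: r² - 430r + 46225 = 0, i.e. (r - 215)² = 0.
Repeated root r = 215; include an x factor for the second linearly independent solution.
General solution: y = (C₁ + C₂x)e^(215x).


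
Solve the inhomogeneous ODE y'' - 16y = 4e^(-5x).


Characteristic roots of r² - 16 = 0 are -4, 4.
y_h = C₁e^(-4x) + C₂e^(4x).
Forcing exponent -5 is not a characteristic root; try y_p = Ae^(-5x).
Substitute: A·(25 + (0)·-5 + (-16)) = A·9 = 4, so A = 4/9.
General solution: y = C₁e^(-4x) + C₂e^(4x) + (4/9)e^(-5x).


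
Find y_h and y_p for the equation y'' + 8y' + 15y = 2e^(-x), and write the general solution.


Characteristic roots of r² + 8r + 15 = 0 are -3, -5.
y_h = C₁e^(-3x) + C₂e^(-5x).
Forcing exponent -1 is not a characteristic root; try y_p = Ae^(-x).
Substitute: A·(1 + (8)·-1 + (15)) = A·8 = 2, so A = 1/4.
General solution: y = C₁e^(-3x) + C₂e^(-5x) + (1/4)e^(-x).


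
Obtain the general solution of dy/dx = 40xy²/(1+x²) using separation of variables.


Separate: dy/y² = 40x/(1+x²) dx.
Integrate LHS: ∫ dy/y² = -1/y.
Integrate RHS via u = 1+x²: 20ln(1+x²) + C.
Result: -1/y = 20ln(1+x²) + C.


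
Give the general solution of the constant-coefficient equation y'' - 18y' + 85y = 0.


Characteristic equation: r² - 18r + 85 = 0.
Discriminant is negative; roots r = 9 ± 2i (complex conjugate pair).
General solution uses e^(α x)(C₁ cos(β x) + C₂ sin(β x)): y = e^(9x)(C₁cos(2x) + C₂sin(2x)).


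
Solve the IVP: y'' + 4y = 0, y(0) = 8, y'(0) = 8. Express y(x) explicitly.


Characteristic roots of r² + 4 = 0 are ±2i, so y = C₁cos(2x) + C₂sin(2x).
Apply y(0) = 8: C₁ = 8. Differentiate and apply y'(0) = 8: 2·C₂ = 8, so C₂ = 4.
Particular solution: y = 8cos(2x) + 4sin(2x).


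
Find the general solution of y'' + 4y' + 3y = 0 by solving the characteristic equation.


Characteristic equation: r² + 4r + 3 = 0.
Factor: (r + 3)(r + 1) = 0 ⇒ r = -3, -1 (distinct real).
General solution: y = C₁e^(-3x) + C₂e^(-x).


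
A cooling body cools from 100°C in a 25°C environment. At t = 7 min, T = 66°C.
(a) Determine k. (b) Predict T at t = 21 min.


Newton's law: T(t) = T_a + (T₀ - T_a)e^(-kt).
(a) Use T(7) = 66: (66 - 25)/(100 - 25) = e^(-k·7), so k = -ln(0.547)/7 ≈ 0.0863.
(b) Apply k to t = 21: T(21) = 25 + (75)e^(-1.812) ≈ 37.3°C.


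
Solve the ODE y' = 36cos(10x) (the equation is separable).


g(y) = 1, so integrate directly: y = ∫ 36cos(10x) dx = (18/5)sin(10x) + C.


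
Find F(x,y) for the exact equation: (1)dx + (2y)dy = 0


Check exactness: ∂M/∂y = 0 and ∂N/∂x = 0; equal, so the equation is exact.
Integrate M with respect to x (treating y as constant): ∫M dx = x + h(y).
Differentiate w.r.t. y and set equal to N: the x-dependent terms already match, leaving h'(y) = 2y. Integrate: h(y) = y^2.
So F(x,y) = x + y^2.
General solution: x + y^2 = C.


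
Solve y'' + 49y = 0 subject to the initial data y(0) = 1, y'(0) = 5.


Characteristic roots of r² + 49 = 0 are ±7i, so y = C₁cos(7x) + C₂sin(7x).
Apply y(0) = 1: C₁ = 1. Differentiate and apply y'(0) = 5: 7·C₂ = 5, so C₂ = 5/7.
Particular solution: y = cos(7x) + (5/7)sin(7x).


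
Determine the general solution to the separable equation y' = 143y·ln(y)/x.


Separate: dy/[y ln(y)] = 143 dx/x.
Substitute u = ln(y): du/u = 143 dx/x.
Integrate: ln|ln(y)| = 143ln|x| + C₀, hence ln(y) = C·x^143.


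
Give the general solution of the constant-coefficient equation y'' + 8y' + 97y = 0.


Characteristic equation: r² + 8r + 97 = 0.
Discriminant is negative; roots r = -4 ± 9i (complex conjugate pair).
General solution uses e^(α x)(C₁ cos(β x) + C₂ sin(β x)): y = e^(-4x)(C₁cos(9x) + C₂sin(9x)).


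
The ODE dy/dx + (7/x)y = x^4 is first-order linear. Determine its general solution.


P(x) = 7/x ⇒ μ = x^7.
(x^7 y)' = x^11 ⇒ x^7 y = x^12/(12) + C.
Solve for y: y = (1/12)x^5 + C/x^7.


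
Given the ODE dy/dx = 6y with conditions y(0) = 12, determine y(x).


General solution of y' = 6y is y = Ce^(6x).
Apply y(0) = 12: C = 12.
Particular solution: y = 12e^(6x).


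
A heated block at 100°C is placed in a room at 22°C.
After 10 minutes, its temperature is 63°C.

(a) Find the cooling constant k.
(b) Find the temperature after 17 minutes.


Newton's law: T(t) = T_a + (T₀ - T_a)e^(-kt).
(a) Use T(10) = 63: (63 - 22)/(100 - 22) = e^(-k·10), so k = -ln(0.526)/10 ≈ 0.0643.
(b) Apply k to t = 17: T(17) = 22 + (78)e^(-1.093) ≈ 48.1°C.


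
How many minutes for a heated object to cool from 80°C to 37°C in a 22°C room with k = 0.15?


From T(t) = T_a + (T₀ - T_a)e^(-kt), set T(t) = 37:
(37 - 22) / (80 - 22) = e^(-0.15t), so t = -ln(0.259)/0.15 ≈ 9.0 minutes.


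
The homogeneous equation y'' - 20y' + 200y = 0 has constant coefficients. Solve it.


Characteristic equation: r² - 20r + 200 = 0.
Discriminant is negative; roots r = 10 ± 10i (complex conjugate pair).
General solution uses e^(α x)(C₁ cos(β x) + C₂ sin(β x)): y = e^(10x)(C₁cos(10x) + C₂sin(10x)).


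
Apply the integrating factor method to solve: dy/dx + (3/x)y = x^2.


P(x) = 3/x ⇒ μ = x^3.
(x^3 y)' = x^5 ⇒ x^3 y = x^6/(6) + C.
Solve for y: y = (1/6)x^3 + C/x^3.


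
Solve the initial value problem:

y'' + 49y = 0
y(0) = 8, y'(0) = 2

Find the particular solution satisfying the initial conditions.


Characteristic roots of r² + 49 = 0 are ±7i, so y = C₁cos(7x) + C₂sin(7x).
Apply y(0) = 8: C₁ = 8. Differentiate and apply y'(0) = 2: 7·C₂ = 2, so C₂ = 2/7.
Particular solution: y = 8cos(7x) + (2/7)sin(7x).


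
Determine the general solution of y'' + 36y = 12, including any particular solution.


Homogeneous part: r² + 36 = 0 ⇒ r = ±6i, so y_h = C₁cos(6x) + C₂sin(6x).
Try constant y_p = A; plug in: 36A = 12 ⇒ A = 1/3.
General solution: y = C₁cos(6x) + C₂sin(6x) + 1/3.


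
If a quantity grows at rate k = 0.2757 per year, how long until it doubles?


Exponential growth: P(t) = P₀ e^(0.2757t). Set P(t)/P₀ = 2: e^(0.2757t) = 2.
Solve: t = ln(2)/0.2757 ≈ 2.51 years.


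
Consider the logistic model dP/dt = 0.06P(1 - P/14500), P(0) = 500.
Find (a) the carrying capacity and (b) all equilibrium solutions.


Logistic ODE dP/dt = 0.06P(1 - P/14500) has equilibria where dP/dt = 0, i.e. P = 0 or P = 14500.
The coefficient (1 - P/K) = 0 when P = K, identifying K = 14500 as the carrying capacity.
(a) K = 14500; (b) equilibria P = 0 and P = 14500.


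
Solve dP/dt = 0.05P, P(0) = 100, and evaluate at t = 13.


The ODE dP/dt = 0.05P has solution P(t) = P(0)e^(0.05t).
Substitute P(0) = 100 and t = 13: P(13) = 100 e^(0.65) ≈ 192.


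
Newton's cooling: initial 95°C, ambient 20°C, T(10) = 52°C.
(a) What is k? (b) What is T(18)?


Newton's law: T(t) = T_a + (T₀ - T_a)e^(-kt).
(a) Use T(10) = 52: (52 - 20)/(95 - 20) = e^(-k·10), so k = -ln(0.427)/10 ≈ 0.0852.
(b) Apply k to t = 18: T(18) = 20 + (75)e^(-1.533) ≈ 36.2°C.


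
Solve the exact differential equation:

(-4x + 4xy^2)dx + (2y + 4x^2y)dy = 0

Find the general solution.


Check exactness: ∂M/∂y = 8xy and ∂N/∂x = 8xy; equal, so the equation is exact.
Integrate M with respect to x (treating y as constant): ∫M dx = -2x^2 + 2x^2y^2 + h(y).
Differentiate w.r.t. y and set equal to N: the x-dependent terms already match, leaving h'(y) = 2y. Integrate: h(y) = y^2.
So F(x,y) = -2x^2 + y^2 + 2x^2y^2.
General solution: -2x^2 + y^2 + 2x^2y^2 = C.


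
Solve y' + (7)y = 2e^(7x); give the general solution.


P(x) = 7 ⇒ μ = e^(7x).
(μ y)' = 2e^(14x) ⇒ μ y = (2/14)e^(14x) + C.
Divide by μ: y = (1/7)e^(7x) + Ce^(-7x).


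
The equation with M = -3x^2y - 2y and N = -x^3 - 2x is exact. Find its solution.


Check exactness: ∂M/∂y = -3x^2 - 2 and ∂N/∂x = -3x^2 - 2; equal, so the equation is exact.
Integrate M with respect to x (treating y as constant): ∫M dx = -x^3y - 2xy + h(y).
Differentiate w.r.t. y and set equal to N: all terms match, so h'(y) = 0 and h is a constant absorbed into C.
General solution: -x^3y - 2xy = C.


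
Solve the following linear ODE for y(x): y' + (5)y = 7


P(x) = 5, Q(x) = 7; integrating factor μ = e^(5x).
(μ y)' = 7e^(5x) ⇒ μ y = (7/5)e^(5x) + C.
Divide by μ: y = 7/5 + Ce^(-5x).


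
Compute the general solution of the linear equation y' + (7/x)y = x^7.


P(x) = 7/x ⇒ μ = x^7.
(x^7 y)' = x^7·x^7 = x^14.
Integrate: x^7 y = x^15/(15) + C.
Solve for y: y = (1/15)x^8 + C/x^7.


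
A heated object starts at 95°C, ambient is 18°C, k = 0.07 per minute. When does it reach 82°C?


From T(t) = T_a + (T₀ - T_a)e^(-kt), set T(t) = 82:
(82 - 18) / (95 - 18) = e^(-0.07t), so t = -ln(0.831)/0.07 ≈ 2.6 minutes.


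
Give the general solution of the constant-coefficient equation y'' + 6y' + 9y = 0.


Characteristic equation: r² + 6r + 9 = 0, i.e. (r + 3)² = 0.
Repeated root r = -3; include an x factor for the second linearly independent solution.
General solution: y = (C₁ + C₂x)e^(-3x).


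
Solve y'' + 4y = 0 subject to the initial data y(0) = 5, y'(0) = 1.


Characteristic roots of r² + 4 = 0 are ±2i, so y = C₁cos(2x) + C₂sin(2x).
Apply y(0) = 5: C₁ = 5. Differentiate and apply y'(0) = 1: 2·C₂ = 1, so C₂ = 1/2.
Particular solution: y = 5cos(2x) + (1/2)sin(2x).


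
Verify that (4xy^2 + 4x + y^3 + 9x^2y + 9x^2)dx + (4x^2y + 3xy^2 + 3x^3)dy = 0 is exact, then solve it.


Check exactness: ∂M/∂y = 8xy + 3y^2 + 9x^2 and ∂N/∂x = 8xy + 3y^2 + 9x^2; equal, so the equation is exact.
Integrate M with respect to x (treating y as constant): ∫M dx = 2x^2y^2 + 2x^2 + xy^3 + 3x^3y + 3x^3 + h(y).
Differentiate w.r.t. y and set equal to N: all terms match, so h'(y) = 0 and h is a constant absorbed into C.
General solution: 2x^2y^2 + 2x^2 + xy^3 + 3x^3y + 3x^3 = C.


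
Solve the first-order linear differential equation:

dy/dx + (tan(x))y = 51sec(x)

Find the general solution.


P(x) = tan(x) ⇒ μ = e^(∫tan(x)dx) = sec(x).
(sec(x) y)' = 51sec²(x) ⇒ sec(x) y = 51tan(x) + C.
Multiply by cos(x): y = 51sin(x) + C·cos(x).


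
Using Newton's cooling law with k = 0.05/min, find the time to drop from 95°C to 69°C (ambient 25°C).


From T(t) = T_a + (T₀ - T_a)e^(-kt), set T(t) = 69:
(69 - 25) / (95 - 25) = e^(-0.05t), so t = -ln(0.629)/0.05 ≈ 9.3 minutes.


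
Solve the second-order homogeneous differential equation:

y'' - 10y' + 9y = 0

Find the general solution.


Characteristic equation: r² - 10r + 9 = 0.
Factor: (r - 1)(r - 9) = 0 ⇒ r = 1, 9 (distinct real).
General solution: y = C₁e^(x) + C₂e^(9x).


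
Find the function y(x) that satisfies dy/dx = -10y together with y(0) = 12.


General solution of y' = -10y is y = Ce^(-10x).
Apply y(0) = 12: C = 12.
Particular solution: y = 12e^(-10x).


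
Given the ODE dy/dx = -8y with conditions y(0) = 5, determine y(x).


General solution of y' = -8y is y = Ce^(-8x).
Apply y(0) = 5: C = 5.
Particular solution: y = 5e^(-8x).


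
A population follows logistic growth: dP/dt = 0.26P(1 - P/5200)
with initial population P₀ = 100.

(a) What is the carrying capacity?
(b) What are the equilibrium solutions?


Logistic ODE dP/dt = 0.26P(1 - P/5200) has equilibria where dP/dt = 0, i.e. P = 0 or P = 5200.
The coefficient (1 - P/K) = 0 when P = K, identifying K = 5200 as the carrying capacity.
(a) K = 5200; (b) equilibria P = 0 and P = 5200.


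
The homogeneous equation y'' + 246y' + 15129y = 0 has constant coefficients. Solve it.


Characteristic equation: r² + 246r + 15129 = 0, i.e. (r + 123)² = 0.
Repeated root r = -123; include an x factor for the second linearly independent solution.
General solution: y = (C₁ + C₂x)e^(-123x).


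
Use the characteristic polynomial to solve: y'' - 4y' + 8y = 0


Characteristic equation: r² - 4r + 8 = 0.
Discriminant is negative; roots r = 2 ± 2i (complex conjugate pair).
General solution uses e^(α x)(C₁ cos(β x) + C₂ sin(β x)): y = e^(2x)(C₁cos(2x) + C₂sin(2x)).


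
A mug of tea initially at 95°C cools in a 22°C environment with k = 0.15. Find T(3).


Newton's law: dT/dt = -k(T - T_a) has solution T(t) = T_a + (T₀ - T_a)e^(-kt).
Plug in T_a = 22, T₀ = 95, k = 0.15, t = 3: T(3) = 22 + (73)e^(-0.45) ≈ 68.5°C.


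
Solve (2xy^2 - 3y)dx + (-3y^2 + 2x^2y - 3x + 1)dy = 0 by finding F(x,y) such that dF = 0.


Check exactness: ∂M/∂y = 4xy - 3 and ∂N/∂x = 4xy - 3; equal, so the equation is exact.
Integrate M with respect to x (treating y as constant): ∫M dx = x^2y^2 - 3xy + h(y).
Differentiate w.r.t. y and set equal to N: the x-dependent terms already match, leaving h'(y) = -3y^2 + 1. Integrate: h(y) = -y^3 + y.
So F(x,y) = -y^3 + x^2y^2 - 3xy + y.
General solution: -y^3 + x^2y^2 - 3xy + y = C.


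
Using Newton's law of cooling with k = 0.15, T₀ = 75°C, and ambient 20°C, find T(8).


Newton's law: dT/dt = -k(T - T_a) has solution T(t) = T_a + (T₀ - T_a)e^(-kt).
Plug in T_a = 20, T₀ = 75, k = 0.15, t = 8: T(8) = 20 + (55)e^(-1.20) ≈ 36.6°C.


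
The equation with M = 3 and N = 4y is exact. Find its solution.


Check exactness: ∂M/∂y = 0 and ∂N/∂x = 0; equal, so the equation is exact.
Integrate M with respect to x (treating y as constant): ∫M dx = 3x + h(y).
Differentiate w.r.t. y and set equal to N: the x-dependent terms already match, leaving h'(y) = 4y. Integrate: h(y) = 2y^2.
So F(x,y) = 3x + 2y^2.
General solution: 3x + 2y^2 = C.


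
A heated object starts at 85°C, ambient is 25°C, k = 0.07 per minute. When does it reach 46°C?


From T(t) = T_a + (T₀ - T_a)e^(-kt), set T(t) = 46:
(46 - 25) / (85 - 25) = e^(-0.07t), so t = -ln(0.350)/0.07 ≈ 15.0 minutes.


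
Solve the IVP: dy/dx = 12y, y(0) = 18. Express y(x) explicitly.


General solution of y' = 12y is y = Ce^(12x).
Apply y(0) = 18: C = 18.
Particular solution: y = 18e^(12x).


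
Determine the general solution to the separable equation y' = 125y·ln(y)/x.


Separate: dy/[y ln(y)] = 125 dx/x.
Substitute u = ln(y): du/u = 125 dx/x.
Integrate: ln|ln(y)| = 125ln|x| + C₀, hence ln(y) = C·x^125.


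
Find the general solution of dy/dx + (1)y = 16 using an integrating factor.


P(x) = 1, Q(x) = 16; integrating factor μ = e^(x).
(μ y)' = 16e^(x) ⇒ μ y = 16e^(x) + C.
Divide by μ: y = 16 + Ce^(-x).


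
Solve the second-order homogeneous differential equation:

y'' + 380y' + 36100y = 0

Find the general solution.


Characteristic equation: r² + 380r + 36100 = 0, i.e. (r + 190)² = 0.
Repeated root r = -190; include an x factor for the second linearly independent solution.
General solution: y = (C₁ + C₂x)e^(-190x).


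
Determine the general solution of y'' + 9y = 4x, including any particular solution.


Homogeneous: r² + 9 = 0 ⇒ r = ±3i, y_h = C₁cos(3x) + C₂sin(3x).
Polynomial forcing; try y_p = Ax + B. Then y_p'' + 9 y_p = 9(Ax + B) = 4x, so B = 0 and A = 4/9.
General solution: y = C₁cos(3x) + C₂sin(3x) + (4/9)x.


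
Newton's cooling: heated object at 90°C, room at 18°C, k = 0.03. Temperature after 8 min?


Newton's law: dT/dt = -k(T - T_a) has solution T(t) = T_a + (T₀ - T_a)e^(-kt).
Plug in T_a = 18, T₀ = 90, k = 0.03, t = 8: T(8) = 18 + (72)e^(-0.24) ≈ 74.6°C.


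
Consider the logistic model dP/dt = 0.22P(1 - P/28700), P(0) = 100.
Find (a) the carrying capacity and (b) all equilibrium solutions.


Logistic ODE dP/dt = 0.22P(1 - P/28700) has equilibria where dP/dt = 0, i.e. P = 0 or P = 28700.
The coefficient (1 - P/K) = 0 when P = K, identifying K = 28700 as the carrying capacity.
(a) K = 28700; (b) equilibria P = 0 and P = 28700.


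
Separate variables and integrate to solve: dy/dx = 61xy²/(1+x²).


Separate: dy/y² = 61x/(1+x²) dx.
Integrate LHS: ∫ dy/y² = -1/y.
Integrate RHS via u = 1+x²: (61/2)ln(1+x²) + C.
Result: -1/y = (61/2)ln(1+x²) + C.


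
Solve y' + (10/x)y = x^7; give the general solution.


P(x) = 10/x ⇒ μ = x^10.
(x^10 y)' = x^17 ⇒ x^10 y = x^18/(18) + C.
Solve for y: y = (1/18)x^8 + C/x^10.


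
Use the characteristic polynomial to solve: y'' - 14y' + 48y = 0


Characteristic equation: r² - 14r + 48 = 0.
Factor: (r - 8)(r - 6) = 0 ⇒ r = 8, 6 (distinct real).
General solution: y = C₁e^(8x) + C₂e^(6x).


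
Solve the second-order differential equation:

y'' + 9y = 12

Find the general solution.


Homogeneous part: r² + 9 = 0 ⇒ r = ±3i, so y_h = C₁cos(3x) + C₂sin(3x).
Try constant y_p = A; plug in: 9A = 12 ⇒ A = 4/3.
General solution: y = C₁cos(3x) + C₂sin(3x) + 4/3.


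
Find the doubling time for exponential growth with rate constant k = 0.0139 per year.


Exponential growth: P(t) = P₀ e^(0.0139t). Set P(t)/P₀ = 2: e^(0.0139t) = 2.
Solve: t = ln(2)/0.0139 ≈ 49.87 years.


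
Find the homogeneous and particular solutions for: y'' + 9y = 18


Homogeneous part: r² + 9 = 0 ⇒ r = ±3i, so y_h = C₁cos(3x) + C₂sin(3x).
Try constant y_p = A; plug in: 9A = 18 ⇒ A = 2.
General solution: y = C₁cos(3x) + C₂sin(3x) + 2.


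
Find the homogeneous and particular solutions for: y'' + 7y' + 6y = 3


Characteristic roots of r² + 7r + 6 = 0 are -6, -1.
y_h = C₁e^(-6x) + C₂e^(-x).
Constant forcing; try y_p = A. Then 6A = 3 ⇒ A = 1/2.
General solution: y = C₁e^(-6x) + C₂e^(-x) + 1/2.


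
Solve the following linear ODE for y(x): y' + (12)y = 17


P(x) = 12, Q(x) = 17; integrating factor μ = e^(12x).
(μ y)' = 17e^(12x) ⇒ μ y = (17/12)e^(12x) + C.
Divide by μ: y = 17/12 + Ce^(-12x).


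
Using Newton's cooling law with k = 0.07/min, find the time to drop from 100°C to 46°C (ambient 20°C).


From T(t) = T_a + (T₀ - T_a)e^(-kt), set T(t) = 46:
(46 - 20) / (100 - 20) = e^(-0.07t), so t = -ln(0.325)/0.07 ≈ 16.1 minutes.


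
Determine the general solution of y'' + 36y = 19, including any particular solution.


Homogeneous part: r² + 36 = 0 ⇒ r = ±6i, so y_h = C₁cos(6x) + C₂sin(6x).
Try constant y_p = A; plug in: 36A = 19 ⇒ A = 19/36.
General solution: y = C₁cos(6x) + C₂sin(6x) + 19/36.


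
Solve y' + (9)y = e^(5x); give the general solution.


P(x) = 9 ⇒ μ = e^(9x).
(μ y)' = e^(14x) ⇒ μ y = e^(14x)/14 + C.
Divide by μ: y = (1/14)e^(5x) + Ce^(-9x).


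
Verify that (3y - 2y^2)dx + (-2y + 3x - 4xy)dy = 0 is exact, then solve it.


Check exactness: ∂M/∂y = 3 - 4y and ∂N/∂x = 3 - 4y; equal, so the equation is exact.
Integrate M with respect to x (treating y as constant): ∫M dx = 3xy - 2xy^2 + h(y).
Differentiate w.r.t. y and set equal to N: the x-dependent terms already match, leaving h'(y) = -2y. Integrate: h(y) = -y^2.
So F(x,y) = -y^2 + 3xy - 2xy^2.
General solution: -y^2 + 3xy - 2xy^2 = C.


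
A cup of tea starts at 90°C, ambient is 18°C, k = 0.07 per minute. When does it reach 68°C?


From T(t) = T_a + (T₀ - T_a)e^(-kt), set T(t) = 68:
(68 - 18) / (90 - 18) = e^(-0.07t), so t = -ln(0.694)/0.07 ≈ 5.2 minutes.


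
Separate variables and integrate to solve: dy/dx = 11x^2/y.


Separate variables: y dy = 11x^2 dx.
Integrate both sides: y²/2 = (11/3)x^3 + C₀.
Multiply by 2: y² = (22/3)x^3 + C.


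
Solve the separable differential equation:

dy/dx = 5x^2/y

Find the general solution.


Separate variables: y dy = 5x^2 dx.
Integrate both sides: y²/2 = (5/3)x^3 + C₀.
Multiply by 2: y² = (10/3)x^3 + C.


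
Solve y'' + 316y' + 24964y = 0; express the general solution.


Characteristic equation: r² + 316r + 24964 = 0, i.e. (r + 158)² = 0.
Repeated root r = -158; include an x factor for the second linearly independent solution.
General solution: y = (C₁ + C₂x)e^(-158x).


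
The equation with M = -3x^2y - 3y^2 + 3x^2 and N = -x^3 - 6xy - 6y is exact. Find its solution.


Check exactness: ∂M/∂y = -3x^2 - 6y and ∂N/∂x = -3x^2 - 6y; equal, so the equation is exact.
Integrate M with respect to x (treating y as constant): ∫M dx = -x^3y - 3xy^2 + x^3 + h(y).
Differentiate w.r.t. y and set equal to N: the x-dependent terms already match, leaving h'(y) = -6y. Integrate: h(y) = -3y^2.
So F(x,y) = -x^3y - 3xy^2 - 3y^2 + x^3.
General solution: -x^3y - 3xy^2 - 3y^2 + x^3 = C.


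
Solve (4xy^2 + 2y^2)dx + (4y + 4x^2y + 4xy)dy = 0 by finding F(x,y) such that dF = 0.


Check exactness: ∂M/∂y = 8xy + 4y and ∂N/∂x = 8xy + 4y; equal, so the equation is exact.
Integrate M with respect to x (treating y as constant): ∫M dx = 2x^2y^2 + 2xy^2 + h(y).
Differentiate w.r.t. y and set equal to N: the x-dependent terms already match, leaving h'(y) = 4y. Integrate: h(y) = 2y^2.
So F(x,y) = 2y^2 + 2x^2y^2 + 2xy^2.
General solution: 2y^2 + 2x^2y^2 + 2xy^2 = C.


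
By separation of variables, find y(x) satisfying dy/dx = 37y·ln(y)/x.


Separate: dy/[y ln(y)] = 37 dx/x.
Substitute u = ln(y): du/u = 37 dx/x.
Integrate: ln|ln(y)| = 37ln|x| + C₀, hence ln(y) = C·x^37.


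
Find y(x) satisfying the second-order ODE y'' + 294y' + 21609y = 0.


Characteristic equation: r² + 294r + 21609 = 0, i.e. (r + 147)² = 0.
Repeated root r = -147; include an x factor for the second linearly independent solution.
General solution: y = (C₁ + C₂x)e^(-147x).


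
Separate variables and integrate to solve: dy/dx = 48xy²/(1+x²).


Separate: dy/y² = 48x/(1+x²) dx.
Integrate LHS: ∫ dy/y² = -1/y.
Integrate RHS via u = 1+x²: 24ln(1+x²) + C.
Result: -1/y = 24ln(1+x²) + C.


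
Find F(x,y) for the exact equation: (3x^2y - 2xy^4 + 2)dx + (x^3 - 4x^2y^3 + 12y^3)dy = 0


Check exactness: ∂M/∂y = 3x^2 - 8xy^3 and ∂N/∂x = 3x^2 - 8xy^3; equal, so the equation is exact.
Integrate M with respect to x (treating y as constant): ∫M dx = x^3y - x^2y^4 + 2x + h(y).
Differentiate w.r.t. y and set equal to N: the x-dependent terms already match, leaving h'(y) = 12y^3. Integrate: h(y) = 3y^4.
So F(x,y) = x^3y - x^2y^4 + 2x + 3y^4.
General solution: x^3y - x^2y^4 + 2x + 3y^4 = C.


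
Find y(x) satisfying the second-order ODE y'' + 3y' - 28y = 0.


Characteristic equation: r² + 3r - 28 = 0.
Factor: (r - 4)(r + 7) = 0 ⇒ r = 4, -7 (distinct real).
General solution: y = C₁e^(4x) + C₂e^(-7x).


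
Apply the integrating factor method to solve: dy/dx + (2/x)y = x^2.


P(x) = 2/x ⇒ μ = x^2.
(x^2 y)' = x^2·x^2 = x^4.
Integrate: x^2 y = x^5/(5) + C.
Solve for y: y = (1/5)x^3 + C/x^2.


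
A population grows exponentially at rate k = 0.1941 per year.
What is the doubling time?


Exponential growth: P(t) = P₀ e^(0.1941t). Set P(t)/P₀ = 2: e^(0.1941t) = 2.
Solve: t = ln(2)/0.1941 ≈ 3.57 years.


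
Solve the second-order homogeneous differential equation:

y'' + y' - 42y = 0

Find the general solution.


Characteristic equation: r² + r - 42 = 0.
Factor: (r - 6)(r + 7) = 0 ⇒ r = 6, -7 (distinct real).
General solution: y = C₁e^(6x) + C₂e^(-7x).


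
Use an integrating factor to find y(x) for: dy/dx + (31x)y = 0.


P(x) = 31x ⇒ μ = e^((31/2)x²).
Q(x) = 0 so μ y is constant: y = Ce^(-(31/2)x²).


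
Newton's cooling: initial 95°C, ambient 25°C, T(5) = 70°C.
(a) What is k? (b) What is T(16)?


Newton's law: T(t) = T_a + (T₀ - T_a)e^(-kt).
(a) Use T(5) = 70: (70 - 25)/(95 - 25) = e^(-k·5), so k = -ln(0.643)/5 ≈ 0.0884.
(b) Apply k to t = 16: T(16) = 25 + (70)e^(-1.414) ≈ 42.0°C.


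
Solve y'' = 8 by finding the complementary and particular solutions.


Characteristic polynomial (r - 0)² = 0; repeated root r = 0.
y_h = (C₁ + C₂x). Forcing matches the repeated root (resonance), so try y_p = Ax².
Substitute and solve for A: 2A = 8, so A = 4.
General solution: y = C₁ + C₂x + 4x².


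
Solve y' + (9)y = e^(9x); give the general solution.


P(x) = 9 ⇒ μ = e^(9x).
(μ y)' = e^(18x) ⇒ μ y = (1/18)e^(18x) + C.
Divide by μ: y = (1/18)e^(9x) + Ce^(-9x).


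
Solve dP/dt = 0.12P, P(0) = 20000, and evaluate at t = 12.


The ODE dP/dt = 0.12P has solution P(t) = P(0)e^(0.12t).
Substitute P(0) = 20000 and t = 12: P(12) = 20000 e^(1.44) ≈ 84414.


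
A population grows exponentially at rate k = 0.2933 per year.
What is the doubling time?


Exponential growth: P(t) = P₀ e^(0.2933t). Set P(t)/P₀ = 2: e^(0.2933t) = 2.
Solve: t = ln(2)/0.2933 ≈ 2.36 years.


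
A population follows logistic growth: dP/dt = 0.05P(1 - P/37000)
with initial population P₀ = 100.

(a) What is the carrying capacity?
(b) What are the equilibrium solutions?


Logistic ODE dP/dt = 0.05P(1 - P/37000) has equilibria where dP/dt = 0, i.e. P = 0 or P = 37000.
The coefficient (1 - P/K) = 0 when P = K, identifying K = 37000 as the carrying capacity.
(a) K = 37000; (b) equilibria P = 0 and P = 37000.


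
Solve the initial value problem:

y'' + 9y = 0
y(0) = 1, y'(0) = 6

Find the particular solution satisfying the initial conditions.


Characteristic roots of r² + 9 = 0 are ±3i, so y = C₁cos(3x) + C₂sin(3x).
Apply y(0) = 1: C₁ = 1. Differentiate and apply y'(0) = 6: 3·C₂ = 6, so C₂ = 2.
Particular solution: y = cos(3x) + 2sin(3x).


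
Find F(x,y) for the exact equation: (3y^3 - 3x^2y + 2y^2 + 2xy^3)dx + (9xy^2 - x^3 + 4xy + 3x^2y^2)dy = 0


Check exactness: ∂M/∂y = 9y^2 - 3x^2 + 4y + 6xy^2 and ∂N/∂x = 9y^2 - 3x^2 + 4y + 6xy^2; equal, so the equation is exact.
Integrate M with respect to x (treating y as constant): ∫M dx = 3xy^3 - x^3y + 2xy^2 + x^2y^3 + h(y).
Differentiate w.r.t. y and set equal to N: all terms match, so h'(y) = 0 and h is a constant absorbed into C.
General solution: 3xy^3 - x^3y + 2xy^2 + x^2y^3 = C.


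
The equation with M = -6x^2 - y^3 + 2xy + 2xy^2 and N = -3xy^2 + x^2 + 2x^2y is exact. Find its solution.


Check exactness: ∂M/∂y = -3y^2 + 2x + 4xy and ∂N/∂x = -3y^2 + 2x + 4xy; equal, so the equation is exact.
Integrate M with respect to x (treating y as constant): ∫M dx = -2x^3 - xy^3 + x^2y + x^2y^2 + h(y).
Differentiate w.r.t. y and set equal to N: all terms match, so h'(y) = 0 and h is a constant absorbed into C.
General solution: -2x^3 - xy^3 + x^2y + x^2y^2 = C.


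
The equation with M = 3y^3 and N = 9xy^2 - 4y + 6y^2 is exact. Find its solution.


Check exactness: ∂M/∂y = 9y^2 and ∂N/∂x = 9y^2; equal, so the equation is exact.
Integrate M with respect to x (treating y as constant): ∫M dx = 3xy^3 + h(y).
Differentiate w.r.t. y and set equal to N: the x-dependent terms already match, leaving h'(y) = -4y + 6y^2. Integrate: h(y) = -2y^2 + 2y^3.
So F(x,y) = 3xy^3 - 2y^2 + 2y^3.
General solution: 3xy^3 - 2y^2 + 2y^3 = C.


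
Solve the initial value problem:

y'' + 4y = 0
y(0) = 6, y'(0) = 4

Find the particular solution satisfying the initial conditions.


Characteristic roots of r² + 4 = 0 are ±2i, so y = C₁cos(2x) + C₂sin(2x).
Apply y(0) = 6: C₁ = 6. Differentiate and apply y'(0) = 4: 2·C₂ = 4, so C₂ = 2.
Particular solution: y = 6cos(2x) + 2sin(2x).


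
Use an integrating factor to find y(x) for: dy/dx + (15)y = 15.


P(x) = 15, Q(x) = 15; integrating factor μ = e^(15x).
(μ y)' = 15e^(15x) ⇒ μ y = e^(15x) + C.
Divide by μ: y = 1 + Ce^(-15x).


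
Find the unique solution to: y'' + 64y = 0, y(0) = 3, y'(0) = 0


Characteristic roots of r² + 64 = 0 are ±8i, so y = C₁cos(8x) + C₂sin(8x).
Apply y(0) = 3: C₁ = 3. Differentiate and apply y'(0) = 0: 8·C₂ = 0, so C₂ = 0.
Particular solution: y = 3cos(8x).


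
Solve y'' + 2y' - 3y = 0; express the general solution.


Characteristic equation: r² + 2r - 3 = 0.
Factor: (r - 1)(r + 3) = 0 ⇒ r = 1, -3 (distinct real).
General solution: y = C₁e^(x) + C₂e^(-3x).


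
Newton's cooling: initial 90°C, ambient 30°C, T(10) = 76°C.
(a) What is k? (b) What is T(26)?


Newton's law: T(t) = T_a + (T₀ - T_a)e^(-kt).
(a) Use T(10) = 76: (76 - 30)/(90 - 30) = e^(-k·10), so k = -ln(0.767)/10 ≈ 0.0266.
(b) Apply k to t = 26: T(26) = 30 + (60)e^(-0.691) ≈ 60.1°C.


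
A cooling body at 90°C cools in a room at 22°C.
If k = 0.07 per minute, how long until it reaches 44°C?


From T(t) = T_a + (T₀ - T_a)e^(-kt), set T(t) = 44:
(44 - 22) / (90 - 22) = e^(-0.07t), so t = -ln(0.324)/0.07 ≈ 16.1 minutes.


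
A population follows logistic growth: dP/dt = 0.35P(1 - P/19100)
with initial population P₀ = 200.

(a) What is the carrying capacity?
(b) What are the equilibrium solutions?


Logistic ODE dP/dt = 0.35P(1 - P/19100) has equilibria where dP/dt = 0, i.e. P = 0 or P = 19100.
The coefficient (1 - P/K) = 0 when P = K, identifying K = 19100 as the carrying capacity.
(a) K = 19100; (b) equilibria P = 0 and P = 19100.


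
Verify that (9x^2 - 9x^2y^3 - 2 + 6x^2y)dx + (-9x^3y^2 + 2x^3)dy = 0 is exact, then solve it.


Check exactness: ∂M/∂y = -27x^2y^2 + 6x^2 and ∂N/∂x = -27x^2y^2 + 6x^2; equal, so the equation is exact.
Integrate M with respect to x (treating y as constant): ∫M dx = 3x^3 - 3x^3y^3 - 2x + 2x^3y + h(y).
Differentiate w.r.t. y and set equal to N: all terms match, so h'(y) = 0 and h is a constant absorbed into C.
General solution: 3x^3 - 3x^3y^3 - 2x + 2x^3y = C.


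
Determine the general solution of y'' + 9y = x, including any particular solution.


Homogeneous: r² + 9 = 0 ⇒ r = ±3i, y_h = C₁cos(3x) + C₂sin(3x).
Polynomial forcing; try y_p = Ax + B. Then y_p'' + 9 y_p = 9(Ax + B) = x, so B = 0 and A = 1/9.
General solution: y = C₁cos(3x) + C₂sin(3x) + (1/9)x.


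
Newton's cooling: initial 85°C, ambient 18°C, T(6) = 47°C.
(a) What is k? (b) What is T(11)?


Newton's law: T(t) = T_a + (T₀ - T_a)e^(-kt).
(a) Use T(6) = 47: (47 - 18)/(85 - 18) = e^(-k·6), so k = -ln(0.433)/6 ≈ 0.1396.
(b) Apply k to t = 11: T(11) = 18 + (67)e^(-1.535) ≈ 32.4°C.


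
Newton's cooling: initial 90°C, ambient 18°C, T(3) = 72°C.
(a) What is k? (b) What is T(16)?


Newton's law: T(t) = T_a + (T₀ - T_a)e^(-kt).
(a) Use T(3) = 72: (72 - 18)/(90 - 18) = e^(-k·3), so k = -ln(0.750)/3 ≈ 0.0959.
(b) Apply k to t = 16: T(16) = 18 + (72)e^(-1.534) ≈ 33.5°C.


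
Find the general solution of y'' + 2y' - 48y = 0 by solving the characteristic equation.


Characteristic equation: r² + 2r - 48 = 0.
Factor: (r + 8)(r - 6) = 0 ⇒ r = -8, 6 (distinct real).
General solution: y = C₁e^(-8x) + C₂e^(6x).


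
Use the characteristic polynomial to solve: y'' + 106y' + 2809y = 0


Characteristic equation: r² + 106r + 2809 = 0, i.e. (r + 53)² = 0.
Repeated root r = -53; include an x factor for the second linearly independent solution.
General solution: y = (C₁ + C₂x)e^(-53x).


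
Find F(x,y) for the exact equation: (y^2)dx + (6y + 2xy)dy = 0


Check exactness: ∂M/∂y = 2y and ∂N/∂x = 2y; equal, so the equation is exact.
Integrate M with respect to x (treating y as constant): ∫M dx = xy^2 + h(y).
Differentiate w.r.t. y and set equal to N: the x-dependent terms already match, leaving h'(y) = 6y. Integrate: h(y) = 3y^2.
So F(x,y) = 3y^2 + xy^2.
General solution: 3y^2 + xy^2 = C.


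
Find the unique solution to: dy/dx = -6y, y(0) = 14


General solution of y' = -6y is y = Ce^(-6x).
Apply y(0) = 14: C = 14.
Particular solution: y = 14e^(-6x).


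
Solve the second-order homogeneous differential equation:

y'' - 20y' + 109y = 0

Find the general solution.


Characteristic equation: r² - 20r + 109 = 0.
Discriminant is negative; roots r = 10 ± 3i (complex conjugate pair).
General solution uses e^(α x)(C₁ cos(β x) + C₂ sin(β x)): y = e^(10x)(C₁cos(3x) + C₂sin(3x)).


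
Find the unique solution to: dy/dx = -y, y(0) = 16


General solution of y' = -y is y = Ce^(-x).
Apply y(0) = 16: C = 16.
Particular solution: y = 16e^(-x).


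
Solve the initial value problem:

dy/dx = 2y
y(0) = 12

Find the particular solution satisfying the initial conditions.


General solution of y' = 2y is y = Ce^(2x).
Apply y(0) = 12: C = 12.
Particular solution: y = 12e^(2x).
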